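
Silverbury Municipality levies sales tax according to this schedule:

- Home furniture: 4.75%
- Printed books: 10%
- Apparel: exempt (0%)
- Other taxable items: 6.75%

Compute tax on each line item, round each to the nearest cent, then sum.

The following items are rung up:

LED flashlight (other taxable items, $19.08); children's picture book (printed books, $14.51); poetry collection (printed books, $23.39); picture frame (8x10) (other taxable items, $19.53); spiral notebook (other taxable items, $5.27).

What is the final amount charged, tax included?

$88.54

LED flashlight $19.08: other taxable items → 6.75% → $1.29
Children's picture book $14.51: printed books → 10% → $1.45
Poetry collection $23.39: printed books → 10% → $2.34
Picture frame (8x10) $19.53: other taxable items → 6.75% → $1.32
Spiral notebook $5.27: other taxable items → 6.75% → $0.36
Subtotal = $81.78; tax = $6.76; total due = $88.54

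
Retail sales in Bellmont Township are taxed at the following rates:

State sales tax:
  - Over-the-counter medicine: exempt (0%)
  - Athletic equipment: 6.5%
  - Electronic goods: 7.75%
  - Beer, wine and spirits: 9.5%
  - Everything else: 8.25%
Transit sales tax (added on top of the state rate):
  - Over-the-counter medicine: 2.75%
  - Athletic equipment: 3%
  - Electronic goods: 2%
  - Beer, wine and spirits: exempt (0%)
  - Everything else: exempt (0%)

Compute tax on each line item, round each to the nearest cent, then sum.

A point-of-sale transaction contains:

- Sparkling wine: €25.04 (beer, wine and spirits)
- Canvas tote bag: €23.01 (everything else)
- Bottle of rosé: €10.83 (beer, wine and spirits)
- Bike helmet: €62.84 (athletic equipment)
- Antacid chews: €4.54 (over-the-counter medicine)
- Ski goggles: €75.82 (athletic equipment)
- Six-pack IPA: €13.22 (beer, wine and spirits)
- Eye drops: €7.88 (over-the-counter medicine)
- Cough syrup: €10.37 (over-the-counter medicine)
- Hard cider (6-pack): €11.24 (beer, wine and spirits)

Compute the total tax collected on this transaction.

Sparkling wine €25.04: beer, wine and spirits → 9.5% + 0% transit = 9.5% → €2.38
Canvas tote bag €23.01: everything else → 8.25% + 0% transit = 8.25% → €1.90
Bottle of rosé €10.83: beer, wine and spirits → 9.5% + 0% transit = 9.5% → €1.03
Bike helmet €62.84: athletic equipment → 6.5% + 3% transit = 9.5% → €5.97
Antacid chews €4.54: over-the-counter medicine → 0% + 2.75% transit = 2.75% → €0.12
Ski goggles €75.82: athletic equipment → 6.5% + 3% transit = 9.5% → €7.20
Six-pack IPA €13.22: beer, wine and spirits → 9.5% + 0% transit = 9.5% → €1.26
Eye drops €7.88: over-the-counter medicine → 0% + 2.75% transit = 2.75% → €0.22
Cough syrup €10.37: over-the-counter medicine → 0% + 2.75% transit = 2.75% → €0.29
Hard cider (6-pack) €11.24: beer, wine and spirits → 9.5% + 0% transit = 9.5% → €1.07
Total tax = €2.38 + €1.90 + €1.03 + €5.97 + €0.12 + €7.20 + €1.26 + €0.22 + €0.29 + €1.07 = €21.44

€21.44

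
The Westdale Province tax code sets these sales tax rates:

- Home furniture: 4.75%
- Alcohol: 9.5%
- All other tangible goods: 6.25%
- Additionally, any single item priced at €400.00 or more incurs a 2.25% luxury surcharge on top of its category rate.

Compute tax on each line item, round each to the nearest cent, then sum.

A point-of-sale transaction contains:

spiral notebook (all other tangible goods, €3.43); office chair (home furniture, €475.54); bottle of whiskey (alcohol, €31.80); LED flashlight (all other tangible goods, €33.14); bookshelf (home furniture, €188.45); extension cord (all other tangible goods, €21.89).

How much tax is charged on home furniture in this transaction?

Office chair €475.54: home furniture → 4.75% + 2.25% surcharge = 7% → €33.29
Bookshelf €188.45: home furniture → 4.75% → €8.95
Tax on home furniture = €33.29 + €8.95 = €42.24

€42.24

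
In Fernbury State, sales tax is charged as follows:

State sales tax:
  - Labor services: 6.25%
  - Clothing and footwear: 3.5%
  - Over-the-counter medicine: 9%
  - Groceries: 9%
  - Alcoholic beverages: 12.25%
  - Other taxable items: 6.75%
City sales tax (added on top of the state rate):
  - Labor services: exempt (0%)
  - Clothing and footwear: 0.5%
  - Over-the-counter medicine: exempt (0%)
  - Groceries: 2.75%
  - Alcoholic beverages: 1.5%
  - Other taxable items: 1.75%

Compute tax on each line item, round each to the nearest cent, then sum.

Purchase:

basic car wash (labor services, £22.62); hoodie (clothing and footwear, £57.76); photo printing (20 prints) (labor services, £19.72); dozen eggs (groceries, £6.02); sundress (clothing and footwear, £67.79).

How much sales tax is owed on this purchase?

Basic car wash £22.62: labor services → 6.25% + 0% city = 6.25% → £1.41
Hoodie £57.76: clothing and footwear → 3.5% + 0.5% city = 4% → £2.31
Photo printing (20 prints) £19.72: labor services → 6.25% + 0% city = 6.25% → £1.23
Dozen eggs £6.02: groceries → 9% + 2.75% city = 11.75% → £0.71
Sundress £67.79: clothing and footwear → 3.5% + 0.5% city = 4% → £2.71
Total tax = £1.41 + £2.31 + £1.23 + £0.71 + £2.71 = £8.37

£8.37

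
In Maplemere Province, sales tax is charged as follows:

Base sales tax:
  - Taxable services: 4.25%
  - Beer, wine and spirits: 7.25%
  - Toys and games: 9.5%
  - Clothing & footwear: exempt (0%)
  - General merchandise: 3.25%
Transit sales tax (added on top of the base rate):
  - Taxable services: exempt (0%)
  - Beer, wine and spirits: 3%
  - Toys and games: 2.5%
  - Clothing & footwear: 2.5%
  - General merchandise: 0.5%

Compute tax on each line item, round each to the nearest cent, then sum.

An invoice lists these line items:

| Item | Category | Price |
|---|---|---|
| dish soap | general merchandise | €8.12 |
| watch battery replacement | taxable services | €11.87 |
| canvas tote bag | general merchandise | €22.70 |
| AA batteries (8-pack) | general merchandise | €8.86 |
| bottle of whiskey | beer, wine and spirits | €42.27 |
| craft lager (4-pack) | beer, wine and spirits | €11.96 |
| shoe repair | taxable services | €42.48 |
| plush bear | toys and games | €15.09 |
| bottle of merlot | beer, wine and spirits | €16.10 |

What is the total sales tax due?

Dish soap €8.12: general merchandise → 3.25% + 0.5% transit = 3.75% → €0.30
Watch battery replacement €11.87: taxable services → 4.25% + 0% transit = 4.25% → €0.50
Canvas tote bag €22.70: general merchandise → 3.25% + 0.5% transit = 3.75% → €0.85
AA batteries (8-pack) €8.86: general merchandise → 3.25% + 0.5% transit = 3.75% → €0.33
Bottle of whiskey €42.27: beer, wine and spirits → 7.25% + 3% transit = 10.25% → €4.33
Craft lager (4-pack) €11.96: beer, wine and spirits → 7.25% + 3% transit = 10.25% → €1.23
Shoe repair €42.48: taxable services → 4.25% + 0% transit = 4.25% → €1.81
Plush bear €15.09: toys and games → 9.5% + 2.5% transit = 12% → €1.81
Bottle of merlot €16.10: beer, wine and spirits → 7.25% + 3% transit = 10.25% → €1.65
Total tax = €0.30 + €0.50 + €0.85 + €0.33 + €4.33 + €1.23 + €1.81 + €1.81 + €1.65 = €12.81

€12.81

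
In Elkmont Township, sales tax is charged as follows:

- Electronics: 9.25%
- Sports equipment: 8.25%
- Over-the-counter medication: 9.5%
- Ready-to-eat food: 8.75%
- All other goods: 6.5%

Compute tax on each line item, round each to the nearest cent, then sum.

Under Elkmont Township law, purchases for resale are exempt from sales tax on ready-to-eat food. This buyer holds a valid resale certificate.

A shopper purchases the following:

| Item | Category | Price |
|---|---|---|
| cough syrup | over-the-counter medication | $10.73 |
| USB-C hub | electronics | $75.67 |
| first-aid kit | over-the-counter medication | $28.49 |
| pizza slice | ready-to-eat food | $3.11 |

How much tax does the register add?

$10.73

Cough syrup $10.73: over-the-counter medication → 9.5% → $1.02
USB-C hub $75.67: electronics → 9.25% → $7.00
First-aid kit $28.49: over-the-counter medication → 9.5% → $2.71
Pizza slice $3.11: ready-to-eat food, buyer-exempt → 0% → $0.00
Total tax = $1.02 + $7.00 + $2.71 = $10.73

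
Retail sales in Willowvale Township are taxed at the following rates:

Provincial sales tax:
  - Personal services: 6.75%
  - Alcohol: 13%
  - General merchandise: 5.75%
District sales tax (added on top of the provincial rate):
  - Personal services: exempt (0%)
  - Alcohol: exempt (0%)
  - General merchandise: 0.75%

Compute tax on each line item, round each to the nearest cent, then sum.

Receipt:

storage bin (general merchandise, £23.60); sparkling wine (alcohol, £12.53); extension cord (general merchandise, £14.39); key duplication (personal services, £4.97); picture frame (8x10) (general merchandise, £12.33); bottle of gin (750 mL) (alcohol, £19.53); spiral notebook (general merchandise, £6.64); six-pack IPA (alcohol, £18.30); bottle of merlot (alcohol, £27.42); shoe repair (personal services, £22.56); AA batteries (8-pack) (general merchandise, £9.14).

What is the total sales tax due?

£16.26

Storage bin £23.60: general merchandise → 5.75% + 0.75% district = 6.5% → £1.53
Sparkling wine £12.53: alcohol → 13% + 0% district = 13% → £1.63
Extension cord £14.39: general merchandise → 5.75% + 0.75% district = 6.5% → £0.94
Key duplication £4.97: personal services → 6.75% + 0% district = 6.75% → £0.34
Picture frame (8x10) £12.33: general merchandise → 5.75% + 0.75% district = 6.5% → £0.80
Bottle of gin (750 mL) £19.53: alcohol → 13% + 0% district = 13% → £2.54
Spiral notebook £6.64: general merchandise → 5.75% + 0.75% district = 6.5% → £0.43
Six-pack IPA £18.30: alcohol → 13% + 0% district = 13% → £2.38
Bottle of merlot £27.42: alcohol → 13% + 0% district = 13% → £3.56
Shoe repair £22.56: personal services → 6.75% + 0% district = 6.75% → £1.52
AA batteries (8-pack) £9.14: general merchandise → 5.75% + 0.75% district = 6.5% → £0.59
Total tax = £1.53 + £1.63 + £0.94 + £0.34 + £0.80 + £2.54 + £0.43 + £2.38 + £3.56 + £1.52 + £0.59 = £16.26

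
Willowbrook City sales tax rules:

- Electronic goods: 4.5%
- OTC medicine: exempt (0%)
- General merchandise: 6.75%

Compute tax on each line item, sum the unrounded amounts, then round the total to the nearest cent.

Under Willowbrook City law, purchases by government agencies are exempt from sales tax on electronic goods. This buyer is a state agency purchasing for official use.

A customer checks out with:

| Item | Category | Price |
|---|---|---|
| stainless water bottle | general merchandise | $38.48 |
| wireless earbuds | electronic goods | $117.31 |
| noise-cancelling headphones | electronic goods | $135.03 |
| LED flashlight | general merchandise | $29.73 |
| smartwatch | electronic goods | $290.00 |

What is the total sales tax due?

Stainless water bottle $38.48: general merchandise → 6.75% → $2.5974
Wireless earbuds $117.31: electronic goods, buyer-exempt → 0% → $0.00
Noise-cancelling headphones $135.03: electronic goods, buyer-exempt → 0% → $0.00
LED flashlight $29.73: general merchandise → 6.75% → $2.006775
Smartwatch $290.00: electronic goods, buyer-exempt → 0% → $0.00
Unrounded tax sum = $4.604175 → $4.60

$4.60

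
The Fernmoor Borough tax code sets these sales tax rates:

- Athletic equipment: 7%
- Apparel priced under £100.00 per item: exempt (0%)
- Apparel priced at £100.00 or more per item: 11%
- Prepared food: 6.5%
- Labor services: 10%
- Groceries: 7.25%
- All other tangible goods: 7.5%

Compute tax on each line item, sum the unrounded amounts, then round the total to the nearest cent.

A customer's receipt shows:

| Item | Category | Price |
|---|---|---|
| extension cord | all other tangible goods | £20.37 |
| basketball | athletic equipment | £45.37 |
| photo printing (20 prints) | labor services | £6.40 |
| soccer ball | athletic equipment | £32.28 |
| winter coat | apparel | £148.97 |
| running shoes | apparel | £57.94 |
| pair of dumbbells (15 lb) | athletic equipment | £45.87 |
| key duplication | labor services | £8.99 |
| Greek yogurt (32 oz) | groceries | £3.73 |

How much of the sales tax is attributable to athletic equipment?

£8.65

Basketball £45.37: athletic equipment → 7% → £3.1759
Soccer ball £32.28: athletic equipment → 7% → £2.2596
Pair of dumbbells (15 lb) £45.87: athletic equipment → 7% → £3.2109
Tax on athletic equipment: unrounded sum = £8.6464 → £8.65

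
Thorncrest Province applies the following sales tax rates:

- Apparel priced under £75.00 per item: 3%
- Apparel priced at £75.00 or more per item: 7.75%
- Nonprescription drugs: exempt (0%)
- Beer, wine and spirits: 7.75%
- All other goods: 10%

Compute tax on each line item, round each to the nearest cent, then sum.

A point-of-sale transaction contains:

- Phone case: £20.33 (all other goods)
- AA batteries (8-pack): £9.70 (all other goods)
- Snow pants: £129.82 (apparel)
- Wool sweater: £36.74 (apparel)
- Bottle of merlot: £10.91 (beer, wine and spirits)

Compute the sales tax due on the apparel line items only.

Snow pants £129.82: apparel, £75.00 or more → 7.75% → £10.06
Wool sweater £36.74: apparel, under £75.00 → 3% → £1.10
Tax on apparel = £10.06 + £1.10 = £11.16

£11.16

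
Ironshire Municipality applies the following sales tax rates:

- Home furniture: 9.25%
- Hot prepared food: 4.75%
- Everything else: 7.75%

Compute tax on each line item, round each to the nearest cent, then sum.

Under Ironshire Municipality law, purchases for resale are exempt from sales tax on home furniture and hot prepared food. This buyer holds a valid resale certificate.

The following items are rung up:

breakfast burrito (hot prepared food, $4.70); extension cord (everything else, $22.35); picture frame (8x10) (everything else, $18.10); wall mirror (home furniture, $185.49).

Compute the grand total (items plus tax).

$233.77

Breakfast burrito $4.70: hot prepared food, buyer-exempt → 0% → $0.00
Extension cord $22.35: everything else → 7.75% → $1.73
Picture frame (8x10) $18.10: everything else → 7.75% → $1.40
Wall mirror $185.49: home furniture, buyer-exempt → 0% → $0.00
Subtotal = $230.64; tax = $3.13; total due = $233.77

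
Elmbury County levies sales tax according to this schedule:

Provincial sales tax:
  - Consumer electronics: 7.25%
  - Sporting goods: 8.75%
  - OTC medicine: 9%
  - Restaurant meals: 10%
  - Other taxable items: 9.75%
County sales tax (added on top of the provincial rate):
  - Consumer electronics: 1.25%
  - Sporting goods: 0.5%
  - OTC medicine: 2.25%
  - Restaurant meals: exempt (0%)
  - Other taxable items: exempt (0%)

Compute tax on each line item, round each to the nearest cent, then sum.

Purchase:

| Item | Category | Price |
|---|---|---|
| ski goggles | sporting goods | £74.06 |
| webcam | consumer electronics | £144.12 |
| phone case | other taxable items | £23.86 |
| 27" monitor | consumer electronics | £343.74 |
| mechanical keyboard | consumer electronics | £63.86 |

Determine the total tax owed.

£56.08

Ski goggles £74.06: sporting goods → 8.75% + 0.5% county = 9.25% → £6.85
Webcam £144.12: consumer electronics → 7.25% + 1.25% county = 8.5% → £12.25
Phone case £23.86: other taxable items → 9.75% + 0% county = 9.75% → £2.33
27" monitor £343.74: consumer electronics → 7.25% + 1.25% county = 8.5% → £29.22
Mechanical keyboard £63.86: consumer electronics → 7.25% + 1.25% county = 8.5% → £5.43
Total tax = £6.85 + £12.25 + £2.33 + £29.22 + £5.43 = £56.08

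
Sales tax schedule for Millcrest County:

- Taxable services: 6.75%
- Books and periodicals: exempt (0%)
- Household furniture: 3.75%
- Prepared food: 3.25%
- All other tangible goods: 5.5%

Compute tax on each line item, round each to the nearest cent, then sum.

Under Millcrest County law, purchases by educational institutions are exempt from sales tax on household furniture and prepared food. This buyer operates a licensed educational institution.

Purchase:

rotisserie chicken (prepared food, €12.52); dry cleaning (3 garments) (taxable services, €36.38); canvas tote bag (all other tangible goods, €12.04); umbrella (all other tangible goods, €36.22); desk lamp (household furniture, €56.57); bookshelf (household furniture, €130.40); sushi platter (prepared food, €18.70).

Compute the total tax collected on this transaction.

€5.11

Rotisserie chicken €12.52: prepared food, buyer-exempt → 0% → €0.00
Dry cleaning (3 garments) €36.38: taxable services → 6.75% → €2.46
Canvas tote bag €12.04: all other tangible goods → 5.5% → €0.66
Umbrella €36.22: all other tangible goods → 5.5% → €1.99
Desk lamp €56.57: household furniture, buyer-exempt → 0% → €0.00
Bookshelf €130.40: household furniture, buyer-exempt → 0% → €0.00
Sushi platter €18.70: prepared food, buyer-exempt → 0% → €0.00
Total tax = €2.46 + €0.66 + €1.99 = €5.11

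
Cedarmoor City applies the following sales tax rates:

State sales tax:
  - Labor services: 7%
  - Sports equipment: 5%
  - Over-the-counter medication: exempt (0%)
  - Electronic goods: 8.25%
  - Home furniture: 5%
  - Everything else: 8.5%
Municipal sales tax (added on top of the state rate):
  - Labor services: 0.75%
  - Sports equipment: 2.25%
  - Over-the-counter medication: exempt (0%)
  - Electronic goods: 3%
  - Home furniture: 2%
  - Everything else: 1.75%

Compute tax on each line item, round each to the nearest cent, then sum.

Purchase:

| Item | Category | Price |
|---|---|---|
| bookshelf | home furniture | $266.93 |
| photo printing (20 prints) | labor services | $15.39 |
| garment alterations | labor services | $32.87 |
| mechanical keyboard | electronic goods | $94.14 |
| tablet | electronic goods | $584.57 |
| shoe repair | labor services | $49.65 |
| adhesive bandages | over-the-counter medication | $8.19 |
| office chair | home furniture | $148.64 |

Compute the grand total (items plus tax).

$1313.41

Bookshelf $266.93: home furniture → 5% + 2% municipal = 7% → $18.69
Photo printing (20 prints) $15.39: labor services → 7% + 0.75% municipal = 7.75% → $1.19
Garment alterations $32.87: labor services → 7% + 0.75% municipal = 7.75% → $2.55
Mechanical keyboard $94.14: electronic goods → 8.25% + 3% municipal = 11.25% → $10.59
Tablet $584.57: electronic goods → 8.25% + 3% municipal = 11.25% → $65.76
Shoe repair $49.65: labor services → 7% + 0.75% municipal = 7.75% → $3.85
Adhesive bandages $8.19: over-the-counter medication → 0% + 0% municipal = 0% → $0.00
Office chair $148.64: home furniture → 5% + 2% municipal = 7% → $10.40
Subtotal = $1200.38; tax = $113.03; total due = $1313.41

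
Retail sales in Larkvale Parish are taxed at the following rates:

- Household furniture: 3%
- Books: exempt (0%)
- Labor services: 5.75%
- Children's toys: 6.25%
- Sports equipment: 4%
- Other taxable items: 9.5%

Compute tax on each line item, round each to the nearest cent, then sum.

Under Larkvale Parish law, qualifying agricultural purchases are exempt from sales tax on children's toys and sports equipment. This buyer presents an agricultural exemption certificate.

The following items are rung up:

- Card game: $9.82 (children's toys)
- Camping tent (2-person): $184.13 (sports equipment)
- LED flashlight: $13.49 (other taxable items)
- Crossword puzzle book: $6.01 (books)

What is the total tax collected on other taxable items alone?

LED flashlight $13.49: other taxable items → 9.5% → $1.28
Tax on other taxable items = $1.28

$1.28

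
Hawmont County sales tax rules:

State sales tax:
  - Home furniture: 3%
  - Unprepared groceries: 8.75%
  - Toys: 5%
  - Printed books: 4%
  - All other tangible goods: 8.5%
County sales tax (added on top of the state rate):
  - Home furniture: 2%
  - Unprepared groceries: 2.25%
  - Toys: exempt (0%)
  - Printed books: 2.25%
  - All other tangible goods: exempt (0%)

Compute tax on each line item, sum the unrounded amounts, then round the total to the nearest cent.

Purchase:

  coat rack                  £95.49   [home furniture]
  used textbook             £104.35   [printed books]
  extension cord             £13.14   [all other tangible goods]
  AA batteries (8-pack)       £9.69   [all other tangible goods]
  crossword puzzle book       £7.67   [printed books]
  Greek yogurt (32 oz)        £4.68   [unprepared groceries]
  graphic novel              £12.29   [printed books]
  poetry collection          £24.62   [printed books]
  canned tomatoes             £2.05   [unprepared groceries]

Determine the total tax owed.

Coat rack £95.49: home furniture → 3% + 2% county = 5% → £4.7745
Used textbook £104.35: printed books → 4% + 2.25% county = 6.25% → £6.521875
Extension cord £13.14: all other tangible goods → 8.5% + 0% county = 8.5% → £1.1169
AA batteries (8-pack) £9.69: all other tangible goods → 8.5% + 0% county = 8.5% → £0.82365
Crossword puzzle book £7.67: printed books → 4% + 2.25% county = 6.25% → £0.479375
Greek yogurt (32 oz) £4.68: unprepared groceries → 8.75% + 2.25% county = 11% → £0.5148
Graphic novel £12.29: printed books → 4% + 2.25% county = 6.25% → £0.768125
Poetry collection £24.62: printed books → 4% + 2.25% county = 6.25% → £1.53875
Canned tomatoes £2.05: unprepared groceries → 8.75% + 2.25% county = 11% → £0.2255
Unrounded tax sum = £16.763475 → £16.76

£16.76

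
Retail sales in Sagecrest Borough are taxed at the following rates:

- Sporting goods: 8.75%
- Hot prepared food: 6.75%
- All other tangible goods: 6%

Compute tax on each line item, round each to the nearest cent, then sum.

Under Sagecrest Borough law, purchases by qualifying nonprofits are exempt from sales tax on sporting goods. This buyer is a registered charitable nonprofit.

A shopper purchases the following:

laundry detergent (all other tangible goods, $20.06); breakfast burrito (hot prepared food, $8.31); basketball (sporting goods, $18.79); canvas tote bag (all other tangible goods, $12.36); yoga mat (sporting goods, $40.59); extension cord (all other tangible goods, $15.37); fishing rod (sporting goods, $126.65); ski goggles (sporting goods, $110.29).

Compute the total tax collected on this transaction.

Laundry detergent $20.06: all other tangible goods → 6% → $1.20
Breakfast burrito $8.31: hot prepared food → 6.75% → $0.56
Basketball $18.79: sporting goods, buyer-exempt → 0% → $0.00
Canvas tote bag $12.36: all other tangible goods → 6% → $0.74
Yoga mat $40.59: sporting goods, buyer-exempt → 0% → $0.00
Extension cord $15.37: all other tangible goods → 6% → $0.92
Fishing rod $126.65: sporting goods, buyer-exempt → 0% → $0.00
Ski goggles $110.29: sporting goods, buyer-exempt → 0% → $0.00
Total tax = $1.20 + $0.56 + $0.74 + $0.92 = $3.42

$3.42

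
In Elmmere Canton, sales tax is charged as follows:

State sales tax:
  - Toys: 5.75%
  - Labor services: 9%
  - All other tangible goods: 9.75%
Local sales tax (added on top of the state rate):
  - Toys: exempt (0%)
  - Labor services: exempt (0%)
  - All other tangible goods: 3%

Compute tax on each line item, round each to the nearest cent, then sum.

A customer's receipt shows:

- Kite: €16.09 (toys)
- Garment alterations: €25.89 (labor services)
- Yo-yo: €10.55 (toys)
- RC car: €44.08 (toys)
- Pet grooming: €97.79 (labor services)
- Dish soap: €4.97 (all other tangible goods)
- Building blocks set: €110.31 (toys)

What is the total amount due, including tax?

Kite €16.09: toys → 5.75% + 0% local = 5.75% → €0.93
Garment alterations €25.89: labor services → 9% + 0% local = 9% → €2.33
Yo-yo €10.55: toys → 5.75% + 0% local = 5.75% → €0.61
RC car €44.08: toys → 5.75% + 0% local = 5.75% → €2.53
Pet grooming €97.79: labor services → 9% + 0% local = 9% → €8.80
Dish soap €4.97: all other tangible goods → 9.75% + 3% local = 12.75% → €0.63
Building blocks set €110.31: toys → 5.75% + 0% local = 5.75% → €6.34
Subtotal = €309.68; tax = €22.17; total due = €331.85

€331.85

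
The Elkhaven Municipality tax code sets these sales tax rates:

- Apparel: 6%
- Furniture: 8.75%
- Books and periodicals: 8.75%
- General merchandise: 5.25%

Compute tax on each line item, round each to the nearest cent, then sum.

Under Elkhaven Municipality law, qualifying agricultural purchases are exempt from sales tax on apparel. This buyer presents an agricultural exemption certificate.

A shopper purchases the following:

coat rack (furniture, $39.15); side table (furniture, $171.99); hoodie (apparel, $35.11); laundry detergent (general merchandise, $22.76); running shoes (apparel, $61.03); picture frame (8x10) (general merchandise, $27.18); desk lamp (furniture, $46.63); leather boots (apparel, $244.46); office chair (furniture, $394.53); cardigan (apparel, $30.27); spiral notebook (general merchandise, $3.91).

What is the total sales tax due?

$59.91

Coat rack $39.15: furniture → 8.75% → $3.43
Side table $171.99: furniture → 8.75% → $15.05
Hoodie $35.11: apparel, buyer-exempt → 0% → $0.00
Laundry detergent $22.76: general merchandise → 5.25% → $1.19
Running shoes $61.03: apparel, buyer-exempt → 0% → $0.00
Picture frame (8x10) $27.18: general merchandise → 5.25% → $1.43
Desk lamp $46.63: furniture → 8.75% → $4.08
Leather boots $244.46: apparel, buyer-exempt → 0% → $0.00
Office chair $394.53: furniture → 8.75% → $34.52
Cardigan $30.27: apparel, buyer-exempt → 0% → $0.00
Spiral notebook $3.91: general merchandise → 5.25% → $0.21
Total tax = $3.43 + $15.05 + $1.19 + $1.43 + $4.08 + $34.52 + $0.21 = $59.91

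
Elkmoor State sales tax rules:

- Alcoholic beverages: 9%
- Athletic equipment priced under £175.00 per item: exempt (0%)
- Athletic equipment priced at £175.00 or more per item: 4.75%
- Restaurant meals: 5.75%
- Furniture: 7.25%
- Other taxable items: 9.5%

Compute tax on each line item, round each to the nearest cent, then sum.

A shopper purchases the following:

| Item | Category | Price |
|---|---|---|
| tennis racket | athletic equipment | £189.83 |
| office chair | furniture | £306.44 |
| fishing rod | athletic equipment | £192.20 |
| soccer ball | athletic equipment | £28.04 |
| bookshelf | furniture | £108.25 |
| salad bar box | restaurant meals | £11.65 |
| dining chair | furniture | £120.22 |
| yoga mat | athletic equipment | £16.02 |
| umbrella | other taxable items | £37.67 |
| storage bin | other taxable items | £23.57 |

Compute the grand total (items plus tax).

£1097.32

Tennis racket £189.83: athletic equipment, £175.00 or more → 4.75% → £9.02
Office chair £306.44: furniture → 7.25% → £22.22
Fishing rod £192.20: athletic equipment, £175.00 or more → 4.75% → £9.13
Soccer ball £28.04: athletic equipment, under £175.00 → 0% → £0.00
Bookshelf £108.25: furniture → 7.25% → £7.85
Salad bar box £11.65: restaurant meals → 5.75% → £0.67
Dining chair £120.22: furniture → 7.25% → £8.72
Yoga mat £16.02: athletic equipment, under £175.00 → 0% → £0.00
Umbrella £37.67: other taxable items → 9.5% → £3.58
Storage bin £23.57: other taxable items → 9.5% → £2.24
Subtotal = £1033.89; tax = £63.43; total due = £1097.32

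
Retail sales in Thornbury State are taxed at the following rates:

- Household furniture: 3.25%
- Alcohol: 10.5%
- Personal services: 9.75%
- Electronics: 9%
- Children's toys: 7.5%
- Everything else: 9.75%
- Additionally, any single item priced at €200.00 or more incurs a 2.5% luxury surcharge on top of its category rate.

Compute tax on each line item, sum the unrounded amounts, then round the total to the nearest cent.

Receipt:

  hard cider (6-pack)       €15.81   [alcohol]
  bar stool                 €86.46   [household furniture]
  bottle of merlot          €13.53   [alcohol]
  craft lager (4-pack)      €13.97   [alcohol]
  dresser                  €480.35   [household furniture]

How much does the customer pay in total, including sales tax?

€645.10

Hard cider (6-pack) €15.81: alcohol → 10.5% → €1.66005
Bar stool €86.46: household furniture → 3.25% → €2.80995
Bottle of merlot €13.53: alcohol → 10.5% → €1.42065
Craft lager (4-pack) €13.97: alcohol → 10.5% → €1.46685
Dresser €480.35: household furniture → 3.25% + 2.5% surcharge = 5.75% → €27.620125
Subtotal = €610.12; unrounded tax = €34.977625 → €34.98; total due = €645.10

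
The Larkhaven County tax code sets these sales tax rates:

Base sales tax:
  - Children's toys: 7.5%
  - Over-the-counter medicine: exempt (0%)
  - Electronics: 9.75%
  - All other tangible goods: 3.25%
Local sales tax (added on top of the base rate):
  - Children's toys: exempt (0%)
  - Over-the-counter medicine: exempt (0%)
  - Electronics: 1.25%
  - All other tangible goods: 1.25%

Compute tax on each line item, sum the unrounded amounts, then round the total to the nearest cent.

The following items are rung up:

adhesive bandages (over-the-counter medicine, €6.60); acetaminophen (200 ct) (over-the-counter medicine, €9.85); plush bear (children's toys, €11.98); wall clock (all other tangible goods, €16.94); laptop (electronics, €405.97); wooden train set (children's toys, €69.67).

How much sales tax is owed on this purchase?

€51.54

Adhesive bandages €6.60: over-the-counter medicine → 0% + 0% local = 0% → €0.00
Acetaminophen (200 ct) €9.85: over-the-counter medicine → 0% + 0% local = 0% → €0.00
Plush bear €11.98: children's toys → 7.5% + 0% local = 7.5% → €0.8985
Wall clock €16.94: all other tangible goods → 3.25% + 1.25% local = 4.5% → €0.7623
Laptop €405.97: electronics → 9.75% + 1.25% local = 11% → €44.6567
Wooden train set €69.67: children's toys → 7.5% + 0% local = 7.5% → €5.22525
Unrounded tax sum = €51.54275 → €51.54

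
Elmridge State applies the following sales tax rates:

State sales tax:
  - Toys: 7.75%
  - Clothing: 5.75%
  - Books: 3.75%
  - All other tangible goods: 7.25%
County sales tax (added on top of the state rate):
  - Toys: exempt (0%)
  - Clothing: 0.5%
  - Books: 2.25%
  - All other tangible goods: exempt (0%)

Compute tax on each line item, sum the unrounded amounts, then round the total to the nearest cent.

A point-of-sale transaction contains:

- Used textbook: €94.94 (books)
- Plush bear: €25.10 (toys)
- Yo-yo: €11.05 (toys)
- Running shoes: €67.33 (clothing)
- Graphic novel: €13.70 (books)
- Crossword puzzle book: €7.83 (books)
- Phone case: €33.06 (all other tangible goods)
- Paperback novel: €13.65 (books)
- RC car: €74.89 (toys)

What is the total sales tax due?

€23.02

Used textbook €94.94: books → 3.75% + 2.25% county = 6% → €5.6964
Plush bear €25.10: toys → 7.75% + 0% county = 7.75% → €1.94525
Yo-yo €11.05: toys → 7.75% + 0% county = 7.75% → €0.856375
Running shoes €67.33: clothing → 5.75% + 0.5% county = 6.25% → €4.208125
Graphic novel €13.70: books → 3.75% + 2.25% county = 6% → €0.822
Crossword puzzle book €7.83: books → 3.75% + 2.25% county = 6% → €0.4698
Phone case €33.06: all other tangible goods → 7.25% + 0% county = 7.25% → €2.39685
Paperback novel €13.65: books → 3.75% + 2.25% county = 6% → €0.819
RC car €74.89: toys → 7.75% + 0% county = 7.75% → €5.803975
Unrounded tax sum = €23.017775 → €23.02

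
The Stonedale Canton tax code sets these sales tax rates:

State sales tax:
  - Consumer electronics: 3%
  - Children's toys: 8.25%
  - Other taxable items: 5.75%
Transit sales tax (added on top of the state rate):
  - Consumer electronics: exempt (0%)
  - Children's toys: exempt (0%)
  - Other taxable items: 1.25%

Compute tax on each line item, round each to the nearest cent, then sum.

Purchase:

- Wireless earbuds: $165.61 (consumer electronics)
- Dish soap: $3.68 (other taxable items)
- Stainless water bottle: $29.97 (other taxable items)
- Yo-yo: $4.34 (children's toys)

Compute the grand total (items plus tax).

$211.29

Wireless earbuds $165.61: consumer electronics → 3% + 0% transit = 3% → $4.97
Dish soap $3.68: other taxable items → 5.75% + 1.25% transit = 7% → $0.26
Stainless water bottle $29.97: other taxable items → 5.75% + 1.25% transit = 7% → $2.10
Yo-yo $4.34: children's toys → 8.25% + 0% transit = 8.25% → $0.36
Subtotal = $203.60; tax = $7.69; total due = $211.29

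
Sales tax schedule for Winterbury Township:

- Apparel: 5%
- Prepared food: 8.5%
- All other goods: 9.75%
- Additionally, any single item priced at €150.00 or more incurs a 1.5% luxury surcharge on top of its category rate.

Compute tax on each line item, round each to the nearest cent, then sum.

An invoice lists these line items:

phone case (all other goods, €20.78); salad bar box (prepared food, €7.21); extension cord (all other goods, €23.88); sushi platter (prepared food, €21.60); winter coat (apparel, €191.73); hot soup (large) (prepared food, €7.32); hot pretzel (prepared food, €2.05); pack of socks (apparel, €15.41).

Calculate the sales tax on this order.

€20.83

Phone case €20.78: all other goods → 9.75% → €2.03
Salad bar box €7.21: prepared food → 8.5% → €0.61
Extension cord €23.88: all other goods → 9.75% → €2.33
Sushi platter €21.60: prepared food → 8.5% → €1.84
Winter coat €191.73: apparel → 5% + 1.5% surcharge = 6.5% → €12.46
Hot soup (large) €7.32: prepared food → 8.5% → €0.62
Hot pretzel €2.05: prepared food → 8.5% → €0.17
Pack of socks €15.41: apparel → 5% → €0.77
Total tax = €2.03 + €0.61 + €2.33 + €1.84 + €12.46 + €0.62 + €0.17 + €0.77 = €20.83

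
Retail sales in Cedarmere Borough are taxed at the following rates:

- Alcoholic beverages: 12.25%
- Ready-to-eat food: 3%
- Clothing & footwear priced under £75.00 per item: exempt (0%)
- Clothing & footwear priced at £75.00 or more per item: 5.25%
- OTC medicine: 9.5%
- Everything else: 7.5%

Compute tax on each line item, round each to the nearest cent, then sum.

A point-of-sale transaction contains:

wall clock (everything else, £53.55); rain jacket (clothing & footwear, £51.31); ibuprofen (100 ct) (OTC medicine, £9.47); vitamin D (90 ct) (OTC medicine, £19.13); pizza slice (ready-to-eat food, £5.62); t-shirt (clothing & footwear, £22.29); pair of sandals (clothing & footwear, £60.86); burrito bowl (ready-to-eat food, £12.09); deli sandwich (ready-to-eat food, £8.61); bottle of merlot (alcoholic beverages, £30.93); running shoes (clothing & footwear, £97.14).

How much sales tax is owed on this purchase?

£16.42

Wall clock £53.55: everything else → 7.5% → £4.02
Rain jacket £51.31: clothing & footwear, under £75.00 → 0% → £0.00
Ibuprofen (100 ct) £9.47: OTC medicine → 9.5% → £0.90
Vitamin D (90 ct) £19.13: OTC medicine → 9.5% → £1.82
Pizza slice £5.62: ready-to-eat food → 3% → £0.17
T-shirt £22.29: clothing & footwear, under £75.00 → 0% → £0.00
Pair of sandals £60.86: clothing & footwear, under £75.00 → 0% → £0.00
Burrito bowl £12.09: ready-to-eat food → 3% → £0.36
Deli sandwich £8.61: ready-to-eat food → 3% → £0.26
Bottle of merlot £30.93: alcoholic beverages → 12.25% → £3.79
Running shoes £97.14: clothing & footwear, £75.00 or more → 5.25% → £5.10
Total tax = £4.02 + £0.90 + £1.82 + £0.17 + £0.36 + £0.26 + £3.79 + £5.10 = £16.42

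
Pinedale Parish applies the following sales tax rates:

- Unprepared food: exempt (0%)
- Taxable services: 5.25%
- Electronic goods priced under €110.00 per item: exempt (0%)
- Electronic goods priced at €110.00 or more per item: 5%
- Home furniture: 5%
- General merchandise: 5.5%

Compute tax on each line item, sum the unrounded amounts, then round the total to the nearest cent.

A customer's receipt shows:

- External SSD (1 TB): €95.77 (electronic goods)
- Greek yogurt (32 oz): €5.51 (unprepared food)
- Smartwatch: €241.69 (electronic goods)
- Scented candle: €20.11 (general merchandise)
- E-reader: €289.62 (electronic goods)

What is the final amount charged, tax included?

€680.37

External SSD (1 TB) €95.77: electronic goods, under €110.00 → 0% → €0.00
Greek yogurt (32 oz) €5.51: unprepared food → 0% → €0.00
Smartwatch €241.69: electronic goods, €110.00 or more → 5% → €12.0845
Scented candle €20.11: general merchandise → 5.5% → €1.10605
E-reader €289.62: electronic goods, €110.00 or more → 5% → €14.481
Subtotal = €652.70; unrounded tax = €27.67155 → €27.67; total due = €680.37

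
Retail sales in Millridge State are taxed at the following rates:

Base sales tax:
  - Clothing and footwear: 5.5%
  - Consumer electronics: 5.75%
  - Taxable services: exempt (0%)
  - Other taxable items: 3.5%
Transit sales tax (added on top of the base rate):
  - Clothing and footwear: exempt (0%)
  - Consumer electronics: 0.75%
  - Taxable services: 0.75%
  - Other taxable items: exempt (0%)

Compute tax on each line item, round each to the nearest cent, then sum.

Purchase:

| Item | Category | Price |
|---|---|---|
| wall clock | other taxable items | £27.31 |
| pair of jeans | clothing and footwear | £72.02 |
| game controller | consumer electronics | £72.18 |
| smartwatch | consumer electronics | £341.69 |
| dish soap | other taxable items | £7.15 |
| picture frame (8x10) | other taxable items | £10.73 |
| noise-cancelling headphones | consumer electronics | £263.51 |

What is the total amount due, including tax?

£844.17

Wall clock £27.31: other taxable items → 3.5% + 0% transit = 3.5% → £0.96
Pair of jeans £72.02: clothing and footwear → 5.5% + 0% transit = 5.5% → £3.96
Game controller £72.18: consumer electronics → 5.75% + 0.75% transit = 6.5% → £4.69
Smartwatch £341.69: consumer electronics → 5.75% + 0.75% transit = 6.5% → £22.21
Dish soap £7.15: other taxable items → 3.5% + 0% transit = 3.5% → £0.25
Picture frame (8x10) £10.73: other taxable items → 3.5% + 0% transit = 3.5% → £0.38
Noise-cancelling headphones £263.51: consumer electronics → 5.75% + 0.75% transit = 6.5% → £17.13
Subtotal = £794.59; tax = £49.58; total due = £844.17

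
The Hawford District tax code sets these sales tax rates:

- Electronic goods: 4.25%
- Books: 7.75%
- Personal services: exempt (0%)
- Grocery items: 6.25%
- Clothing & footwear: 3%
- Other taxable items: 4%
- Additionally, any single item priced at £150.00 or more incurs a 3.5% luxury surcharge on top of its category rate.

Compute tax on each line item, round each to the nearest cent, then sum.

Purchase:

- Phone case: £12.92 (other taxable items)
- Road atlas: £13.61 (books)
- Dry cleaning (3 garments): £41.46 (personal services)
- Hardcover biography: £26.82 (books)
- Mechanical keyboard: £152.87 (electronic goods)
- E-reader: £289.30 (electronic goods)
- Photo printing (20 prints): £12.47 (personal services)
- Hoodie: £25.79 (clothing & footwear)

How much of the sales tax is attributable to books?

£3.13

Road atlas £13.61: books → 7.75% → £1.05
Hardcover biography £26.82: books → 7.75% → £2.08
Tax on books = £1.05 + £2.08 = £3.13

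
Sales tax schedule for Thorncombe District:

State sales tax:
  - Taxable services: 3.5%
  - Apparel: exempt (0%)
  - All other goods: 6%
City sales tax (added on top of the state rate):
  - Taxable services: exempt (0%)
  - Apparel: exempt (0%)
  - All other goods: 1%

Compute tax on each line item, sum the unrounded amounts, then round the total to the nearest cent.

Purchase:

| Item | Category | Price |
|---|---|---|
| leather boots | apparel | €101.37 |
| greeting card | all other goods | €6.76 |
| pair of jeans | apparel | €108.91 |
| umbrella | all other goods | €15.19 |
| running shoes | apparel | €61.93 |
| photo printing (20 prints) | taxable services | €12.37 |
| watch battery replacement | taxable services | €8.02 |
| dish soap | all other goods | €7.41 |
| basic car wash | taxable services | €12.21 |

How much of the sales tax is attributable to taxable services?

Photo printing (20 prints) €12.37: taxable services → 3.5% + 0% city = 3.5% → €0.43295
Watch battery replacement €8.02: taxable services → 3.5% + 0% city = 3.5% → €0.2807
Basic car wash €12.21: taxable services → 3.5% + 0% city = 3.5% → €0.42735
Tax on taxable services: unrounded sum = €1.141 → €1.14

€1.14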